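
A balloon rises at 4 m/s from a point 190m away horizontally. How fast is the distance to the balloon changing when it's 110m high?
22√482/241 ≈ 2.004 m/s

z² = 190² + y²
z = √(190² + 110²) = 10√482
dz/dt = y/z · dy/dt = 110/(10√482) · 4 = 22√482/241 ≈ 2.004 m/s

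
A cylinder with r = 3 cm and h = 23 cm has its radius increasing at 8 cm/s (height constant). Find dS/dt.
464π cm²/s

S = 2πrh + 2πr² (lateral + bases)
dS/dt = (2πh + 4πr)·dr/dt = (2π·23 + 4π·3)·8
= 464π cm²/s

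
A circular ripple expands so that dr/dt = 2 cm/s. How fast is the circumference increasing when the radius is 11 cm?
4π cm/s

C = 2πr
dC/dt = 2π · dr/dt = 2π · 2 = 4π cm/s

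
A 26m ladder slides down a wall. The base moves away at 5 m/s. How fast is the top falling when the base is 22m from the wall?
55√3/12 ≈ 7.939 m/s

x² + y² = 26²
2x·dx/dt + 2y·dy/dt = 0
dy/dt = -x/y · dx/dt = -22/(8√3) · 5 = -55√3/12 m/s
The top is descending at 55√3/12 ≈ 7.939 m/s.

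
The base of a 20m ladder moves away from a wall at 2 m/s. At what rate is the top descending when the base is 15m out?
6√7/7 ≈ 2.268 m/s

x² + y² = 20²
2x·dx/dt + 2y·dy/dt = 0
dy/dt = -x/y · dx/dt = -15/(5√7) · 2 = -6√7/7 m/s
The top is descending at 6√7/7 ≈ 2.268 m/s.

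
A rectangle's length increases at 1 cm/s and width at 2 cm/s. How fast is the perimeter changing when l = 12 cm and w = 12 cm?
6 cm/s

P = 2(l + w)
dP/dt = 2(dl/dt + dw/dt) = 2(1 + 2) = 6 cm/s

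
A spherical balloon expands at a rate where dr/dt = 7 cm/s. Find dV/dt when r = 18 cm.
9072π cm³/s

V = (4/3)πr³
dV/dt = dV/dr · dr/dt = 4πr² · 7
At r = 18: dV/dt = 9072π cm³/s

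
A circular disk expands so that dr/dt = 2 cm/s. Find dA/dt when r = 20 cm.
80π cm²/s

A = πr²
dA/dt = 2πr · dr/dt = 2π(20)(2) = 80π cm²/s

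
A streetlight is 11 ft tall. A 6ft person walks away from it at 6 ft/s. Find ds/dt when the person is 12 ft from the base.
36/5 ft/s

By similar triangles: 11/(x+s) = 6/s
Solving: s = 6x/5
ds/dt = 6/5 · dx/dt = 6/5 · 6 = 36/5 ft/s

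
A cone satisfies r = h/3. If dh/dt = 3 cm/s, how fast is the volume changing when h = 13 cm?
169π/3 cm³/s

V = (1/3)π(h/3)²h = πh³/27
dV/dt = πh²/9 · 3
At h = 13: dV/dt = 169π/3 cm³/s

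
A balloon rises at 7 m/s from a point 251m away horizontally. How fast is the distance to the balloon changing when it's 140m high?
980√82601/82601 ≈ 3.41 m/s

z² = 251² + y²
z = √(251² + 140²) = √82601
dz/dt = y/z · dy/dt = 140/√82601 · 7 = 980√82601/82601 ≈ 3.41 m/s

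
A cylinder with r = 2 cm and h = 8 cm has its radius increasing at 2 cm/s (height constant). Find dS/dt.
48π cm²/s

S = 2πrh + 2πr² (lateral + bases)
dS/dt = (2πh + 4πr)·dr/dt = (2π·8 + 4π·2)·2
= 48π cm²/s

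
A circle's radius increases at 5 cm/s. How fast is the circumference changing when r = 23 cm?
10π cm/s

C = 2πr
dC/dt = 2π · dr/dt = 2π · 5 = 10π cm/s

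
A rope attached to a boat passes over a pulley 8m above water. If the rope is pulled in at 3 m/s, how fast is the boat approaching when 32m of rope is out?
4√15/5 ≈ 3.098 m/s

rope² = x² + 8²
x = √(32² - 8²) = 8√15
dx/dt = (rope/x) · d(rope)/dt = (32/(8√15)) · (-3) = -4√15/5 m/s
The boat approaches at 4√15/5 ≈ 3.098 m/s.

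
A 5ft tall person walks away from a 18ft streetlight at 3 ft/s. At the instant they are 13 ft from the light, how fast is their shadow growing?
15/13 ft/s

By similar triangles: 18/(x+s) = 5/s
Solving: s = 5x/13
ds/dt = 5/13 · dx/dt = 5/13 · 3 = 15/13 ft/s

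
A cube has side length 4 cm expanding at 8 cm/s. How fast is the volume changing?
384 cm³/s

V = s³
dV/dt = 3s² · ds/dt = 3·4²·8 = 384 cm³/s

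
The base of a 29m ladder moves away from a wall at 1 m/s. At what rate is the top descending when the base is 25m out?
25√6/36 ≈ 1.701 m/s

x² + y² = 29²
2x·dx/dt + 2y·dy/dt = 0
dy/dt = -x/y · dx/dt = -25/(6√6) · 1 = -25√6/36 m/s
The top is descending at 25√6/36 ≈ 1.701 m/s.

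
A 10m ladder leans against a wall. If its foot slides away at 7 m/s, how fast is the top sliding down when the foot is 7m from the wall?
49√51/51 ≈ 6.861 m/s

x² + y² = 10²
2x·dx/dt + 2y·dy/dt = 0
dy/dt = -x/y · dx/dt = -7/√51 · 7 = -49√51/51 m/s
The top is descending at 49√51/51 ≈ 6.861 m/s.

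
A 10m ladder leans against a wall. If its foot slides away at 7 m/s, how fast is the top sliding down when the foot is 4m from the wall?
2√21/3 ≈ 3.055 m/s

x² + y² = 10²
2x·dx/dt + 2y·dy/dt = 0
dy/dt = -x/y · dx/dt = -4/(2√21) · 7 = -2√21/3 m/s
The top is descending at 2√21/3 ≈ 3.055 m/s.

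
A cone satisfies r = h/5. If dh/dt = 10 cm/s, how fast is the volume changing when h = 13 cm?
338π/5 cm³/s

V = (1/3)π(h/5)²h = πh³/75
dV/dt = πh²/25 · 10
At h = 13: dV/dt = 338π/5 cm³/s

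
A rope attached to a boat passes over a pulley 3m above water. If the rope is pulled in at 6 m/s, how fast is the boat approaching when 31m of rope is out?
93√238/238 ≈ 6.028 m/s

rope² = x² + 3²
x = √(31² - 3²) = 2√238
dx/dt = (rope/x) · d(rope)/dt = (31/(2√238)) · (-6) = -93√238/238 m/s
The boat approaches at 93√238/238 ≈ 6.028 m/s.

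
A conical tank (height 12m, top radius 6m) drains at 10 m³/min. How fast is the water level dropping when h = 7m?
40/(49π) ≈ 0.2598 m/min

r/h = 6/12, so r = (1/2)h
V = (1/3)πr²h = (1/3)π((1/2)h)²h = (1/12)πh³
dV/dh = (1/4)πh²
dh/dt = (dV/dt)/(dV/dh) = -10/((1/4)π·7²) = -40/(49π) m/min
The level is dropping at 40/(49π) ≈ 0.2598 m/min.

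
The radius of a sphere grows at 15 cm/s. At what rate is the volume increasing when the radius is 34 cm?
69360π cm³/s

V = (4/3)πr³
dV/dt = dV/dr · dr/dt = 4πr² · 15
At r = 34: dV/dt = 69360π cm³/s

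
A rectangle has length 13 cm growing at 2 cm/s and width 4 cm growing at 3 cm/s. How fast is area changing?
47 cm²/s

A = lw
dA/dt = w·dl/dt + l·dw/dt = 4·2 + 13·3 = 47 cm²/s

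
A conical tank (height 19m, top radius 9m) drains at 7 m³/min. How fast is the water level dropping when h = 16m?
2527/(20736π) ≈ 0.03879 m/min

r/h = 9/19, so r = (9/19)h
V = (1/3)πr²h = (1/3)π((9/19)h)²h = (27/361)πh³
dV/dh = (81/361)πh²
dh/dt = (dV/dt)/(dV/dh) = -7/((81/361)π·16²) = -2527/(20736π) m/min
The level is dropping at 2527/(20736π) ≈ 0.03879 m/min.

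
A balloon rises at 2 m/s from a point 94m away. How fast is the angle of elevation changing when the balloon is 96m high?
0.010414 rad/s

tan(θ) = y/94
sec²(θ) · dθ/dt = (1/94) · dy/dt
dθ/dt = cos²(θ)/94 · 2 = 94/(94² + 96²) · 2
dθ/dt = 0.010414 rad/s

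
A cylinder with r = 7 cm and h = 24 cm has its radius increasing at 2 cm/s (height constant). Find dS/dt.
152π cm²/s

S = 2πrh + 2πr² (lateral + bases)
dS/dt = (2πh + 4πr)·dr/dt = (2π·24 + 4π·7)·2
= 152π cm²/s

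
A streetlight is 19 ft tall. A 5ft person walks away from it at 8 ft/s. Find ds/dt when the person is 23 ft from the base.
20/7 ft/s

By similar triangles: 19/(x+s) = 5/s
Solving: s = 5x/14
ds/dt = 5/14 · dx/dt = 5/14 · 8 = 20/7 ft/s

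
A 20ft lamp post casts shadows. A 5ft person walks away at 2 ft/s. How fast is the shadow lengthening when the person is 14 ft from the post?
2/3 ft/s

By similar triangles: 20/(x+s) = 5/s
Solving: s = 5x/15
ds/dt = 5/15 · dx/dt = 1/3 · 2 = 2/3 ft/s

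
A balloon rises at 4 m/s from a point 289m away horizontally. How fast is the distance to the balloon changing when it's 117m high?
234√97210/48605 ≈ 1.501 m/s

z² = 289² + y²
z = √(289² + 117²) = √97210
dz/dt = y/z · dy/dt = 117/√97210 · 4 = 234√97210/48605 ≈ 1.501 m/s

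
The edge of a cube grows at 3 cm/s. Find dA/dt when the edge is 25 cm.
900 cm²/s

A = 6s²
dA/dt = 12s · ds/dt = 12·25·3 = 900 cm²/s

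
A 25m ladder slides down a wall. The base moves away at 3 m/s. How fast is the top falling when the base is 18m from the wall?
54√301/301 ≈ 3.113 m/s

x² + y² = 25²
2x·dx/dt + 2y·dy/dt = 0
dy/dt = -x/y · dx/dt = -18/√301 · 3 = -54√301/301 m/s
The top is descending at 54√301/301 ≈ 3.113 m/s.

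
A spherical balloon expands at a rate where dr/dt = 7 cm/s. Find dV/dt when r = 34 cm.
32368π cm³/s

V = (4/3)πr³
dV/dt = dV/dr · dr/dt = 4πr² · 7
At r = 34: dV/dt = 32368π cm³/s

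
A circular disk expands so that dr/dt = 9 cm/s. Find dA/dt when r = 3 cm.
54π cm²/s

A = πr²
dA/dt = 2πr · dr/dt = 2π(3)(9) = 54π cm²/s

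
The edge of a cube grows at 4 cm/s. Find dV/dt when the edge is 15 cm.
2700 cm³/s

V = s³
dV/dt = 3s² · ds/dt = 3·15²·4 = 2700 cm³/s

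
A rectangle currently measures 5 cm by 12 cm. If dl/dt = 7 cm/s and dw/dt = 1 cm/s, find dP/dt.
16 cm/s

P = 2(l + w)
dP/dt = 2(dl/dt + dw/dt) = 2(7 + 1) = 16 cm/s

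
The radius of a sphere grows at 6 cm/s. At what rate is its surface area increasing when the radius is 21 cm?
1008π cm²/s

S = 4πr²
dS/dt = dS/dr · dr/dt = 8πr · 6
At r = 21: dS/dt = 1008π cm²/s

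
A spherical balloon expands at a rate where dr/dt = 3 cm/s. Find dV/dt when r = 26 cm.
8112π cm³/s

V = (4/3)πr³
dV/dt = dV/dr · dr/dt = 4πr² · 3
At r = 26: dV/dt = 8112π cm³/s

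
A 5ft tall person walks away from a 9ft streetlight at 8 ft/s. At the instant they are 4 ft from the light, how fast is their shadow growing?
10 ft/s

By similar triangles: 9/(x+s) = 5/s
Solving: s = 5x/4
ds/dt = 5/4 · dx/dt = 5/4 · 8 = 10 ft/s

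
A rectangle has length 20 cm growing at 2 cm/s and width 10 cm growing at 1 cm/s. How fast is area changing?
40 cm²/s

A = lw
dA/dt = w·dl/dt + l·dw/dt = 10·2 + 20·1 = 40 cm²/s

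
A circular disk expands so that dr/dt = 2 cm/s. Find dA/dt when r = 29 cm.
116π cm²/s

A = πr²
dA/dt = 2πr · dr/dt = 2π(29)(2) = 116π cm²/s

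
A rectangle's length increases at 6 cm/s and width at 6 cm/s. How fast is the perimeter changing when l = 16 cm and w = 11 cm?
24 cm/s

P = 2(l + w)
dP/dt = 2(dl/dt + dw/dt) = 2(6 + 6) = 24 cm/s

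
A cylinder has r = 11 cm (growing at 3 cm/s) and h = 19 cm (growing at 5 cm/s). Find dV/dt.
1859π cm³/s

V = πr²h
dV/dt = 2πrh·dr/dt + πr²·dh/dt
= 2π(11)(19)(3) + π(11)²(5)
= 1859π cm³/s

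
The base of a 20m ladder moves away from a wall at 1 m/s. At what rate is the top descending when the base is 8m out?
2√21/21 ≈ 0.4364 m/s

x² + y² = 20²
2x·dx/dt + 2y·dy/dt = 0
dy/dt = -x/y · dx/dt = -8/(4√21) · 1 = -2√21/21 m/s
The top is descending at 2√21/21 ≈ 0.4364 m/s.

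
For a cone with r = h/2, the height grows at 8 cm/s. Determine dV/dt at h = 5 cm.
50π cm³/s

V = (1/3)π(h/2)²h = πh³/12
dV/dt = πh²/4 · 8
At h = 5: dV/dt = 50π cm³/s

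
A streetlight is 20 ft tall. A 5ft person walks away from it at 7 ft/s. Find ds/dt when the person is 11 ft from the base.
7/3 ft/s

By similar triangles: 20/(x+s) = 5/s
Solving: s = 5x/15
ds/dt = 5/15 · dx/dt = 1/3 · 7 = 7/3 ft/s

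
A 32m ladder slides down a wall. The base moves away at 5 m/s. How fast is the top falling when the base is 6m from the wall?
15√247/247 ≈ 0.9544 m/s

x² + y² = 32²
2x·dx/dt + 2y·dy/dt = 0
dy/dt = -x/y · dx/dt = -6/(2√247) · 5 = -15√247/247 m/s
The top is descending at 15√247/247 ≈ 0.9544 m/s.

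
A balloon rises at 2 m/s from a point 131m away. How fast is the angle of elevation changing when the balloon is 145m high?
0.006861 rad/s

tan(θ) = y/131
sec²(θ) · dθ/dt = (1/131) · dy/dt
dθ/dt = cos²(θ)/131 · 2 = 131/(131² + 145²) · 2
dθ/dt = 0.006861 rad/s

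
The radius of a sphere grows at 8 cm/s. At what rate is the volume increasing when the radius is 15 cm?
7200π cm³/s

V = (4/3)πr³
dV/dt = dV/dr · dr/dt = 4πr² · 8
At r = 15: dV/dt = 7200π cm³/s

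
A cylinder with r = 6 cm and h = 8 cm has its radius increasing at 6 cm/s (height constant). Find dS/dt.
240π cm²/s

S = 2πrh + 2πr² (lateral + bases)
dS/dt = (2πh + 4πr)·dr/dt = (2π·8 + 4π·6)·6
= 240π cm²/s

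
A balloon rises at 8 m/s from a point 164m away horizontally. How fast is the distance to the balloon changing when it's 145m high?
1160√47921/47921 ≈ 5.299 m/s

z² = 164² + y²
z = √(164² + 145²) = √47921
dz/dt = y/z · dy/dt = 145/√47921 · 8 = 1160√47921/47921 ≈ 5.299 m/s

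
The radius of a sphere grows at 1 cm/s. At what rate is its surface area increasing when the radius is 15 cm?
120π cm²/s

S = 4πr²
dS/dt = dS/dr · dr/dt = 8πr · 1
At r = 15: dS/dt = 120π cm²/s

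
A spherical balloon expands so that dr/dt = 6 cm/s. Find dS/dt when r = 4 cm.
192π cm²/s

S = 4πr²
dS/dt = dS/dr · dr/dt = 8πr · 6
At r = 4: dS/dt = 192π cm²/s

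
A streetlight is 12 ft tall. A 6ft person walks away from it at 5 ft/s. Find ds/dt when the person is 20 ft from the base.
5 ft/s

By similar triangles: 12/(x+s) = 6/s
Solving: s = 6x/6
ds/dt = 6/6 · dx/dt = 1 · 5 = 5 ft/s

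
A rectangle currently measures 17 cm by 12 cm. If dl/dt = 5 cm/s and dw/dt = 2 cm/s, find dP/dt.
14 cm/s

P = 2(l + w)
dP/dt = 2(dl/dt + dw/dt) = 2(5 + 2) = 14 cm/s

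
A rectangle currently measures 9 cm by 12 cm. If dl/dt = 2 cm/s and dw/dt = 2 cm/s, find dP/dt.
8 cm/s

P = 2(l + w)
dP/dt = 2(dl/dt + dw/dt) = 2(2 + 2) = 8 cm/s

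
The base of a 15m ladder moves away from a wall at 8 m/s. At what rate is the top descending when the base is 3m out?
2√6/3 ≈ 1.633 m/s

x² + y² = 15²
2x·dx/dt + 2y·dy/dt = 0
dy/dt = -x/y · dx/dt = -3/(6√6) · 8 = -2√6/3 m/s
The top is descending at 2√6/3 ≈ 1.633 m/s.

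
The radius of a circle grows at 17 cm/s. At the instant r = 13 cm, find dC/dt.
34π cm/s

C = 2πr
dC/dt = 2π · dr/dt = 2π · 17 = 34π cm/s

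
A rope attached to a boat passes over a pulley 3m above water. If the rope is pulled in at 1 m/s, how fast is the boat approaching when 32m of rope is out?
32√1015/1015 ≈ 1.004 m/s

rope² = x² + 3²
x = √(32² - 3²) = √1015
dx/dt = (rope/x) · d(rope)/dt = (32/√1015) · (-1) = -32√1015/1015 m/s
The boat approaches at 32√1015/1015 ≈ 1.004 m/s.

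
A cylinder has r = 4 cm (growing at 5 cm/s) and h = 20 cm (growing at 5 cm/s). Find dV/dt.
880π cm³/s

V = πr²h
dV/dt = 2πrh·dr/dt + πr²·dh/dt
= 2π(4)(20)(5) + π(4)²(5)
= 880π cm³/s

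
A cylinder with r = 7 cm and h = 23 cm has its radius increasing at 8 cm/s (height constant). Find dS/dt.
592π cm²/s

S = 2πrh + 2πr² (lateral + bases)
dS/dt = (2πh + 4πr)·dr/dt = (2π·23 + 4π·7)·8
= 592π cm²/s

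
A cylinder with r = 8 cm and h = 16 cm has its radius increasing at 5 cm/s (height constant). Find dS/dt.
320π cm²/s

S = 2πrh + 2πr² (lateral + bases)
dS/dt = (2πh + 4πr)·dr/dt = (2π·16 + 4π·8)·5
= 320π cm²/s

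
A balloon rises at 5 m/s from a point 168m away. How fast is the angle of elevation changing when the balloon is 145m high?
0.017056 rad/s

tan(θ) = y/168
sec²(θ) · dθ/dt = (1/168) · dy/dt
dθ/dt = cos²(θ)/168 · 5 = 168/(168² + 145²) · 5
dθ/dt = 0.017056 rad/s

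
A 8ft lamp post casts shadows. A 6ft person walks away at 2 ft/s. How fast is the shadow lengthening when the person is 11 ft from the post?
6 ft/s

By similar triangles: 8/(x+s) = 6/s
Solving: s = 6x/2
ds/dt = 6/2 · dx/dt = 3 · 2 = 6 ft/s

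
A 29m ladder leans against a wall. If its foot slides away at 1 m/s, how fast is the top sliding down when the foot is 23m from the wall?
23√78/156 ≈ 1.302 m/s

x² + y² = 29²
2x·dx/dt + 2y·dy/dt = 0
dy/dt = -x/y · dx/dt = -23/(2√78) · 1 = -23√78/156 m/s
The top is descending at 23√78/156 ≈ 1.302 m/s.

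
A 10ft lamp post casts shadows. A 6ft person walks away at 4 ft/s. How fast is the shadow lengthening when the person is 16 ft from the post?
6 ft/s

By similar triangles: 10/(x+s) = 6/s
Solving: s = 6x/4
ds/dt = 6/4 · dx/dt = 3/2 · 4 = 6 ft/s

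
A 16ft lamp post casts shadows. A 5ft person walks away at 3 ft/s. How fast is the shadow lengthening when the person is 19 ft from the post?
15/11 ft/s

By similar triangles: 16/(x+s) = 5/s
Solving: s = 5x/11
ds/dt = 5/11 · dx/dt = 5/11 · 3 = 15/11 ft/s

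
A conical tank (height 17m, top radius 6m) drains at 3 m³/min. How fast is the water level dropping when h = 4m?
289/(192π) ≈ 0.4791 m/min

r/h = 6/17, so r = (6/17)h
V = (1/3)πr²h = (1/3)π((6/17)h)²h = (12/289)πh³
dV/dh = (36/289)πh²
dh/dt = (dV/dt)/(dV/dh) = -3/((36/289)π·4²) = -289/(192π) m/min
The level is dropping at 289/(192π) ≈ 0.4791 m/min.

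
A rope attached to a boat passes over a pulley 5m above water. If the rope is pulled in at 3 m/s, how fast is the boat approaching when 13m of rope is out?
13/4 = 3.25 m/s

rope² = x² + 5²
x = √(13² - 5²) = 12
dx/dt = (rope/x) · d(rope)/dt = (13/12) · (-3) = -13/4 m/s
The boat approaches at 13/4 = 3.25 m/s.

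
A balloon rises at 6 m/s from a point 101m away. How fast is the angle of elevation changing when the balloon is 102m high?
0.02941 rad/s

tan(θ) = y/101
sec²(θ) · dθ/dt = (1/101) · dy/dt
dθ/dt = cos²(θ)/101 · 6 = 101/(101² + 102²) · 6
dθ/dt = 0.02941 rad/s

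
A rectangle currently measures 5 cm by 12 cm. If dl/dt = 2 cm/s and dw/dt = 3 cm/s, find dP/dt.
10 cm/s

P = 2(l + w)
dP/dt = 2(dl/dt + dw/dt) = 2(2 + 3) = 10 cm/s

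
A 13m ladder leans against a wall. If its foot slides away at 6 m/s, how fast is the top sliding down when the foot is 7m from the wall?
7√30/10 ≈ 3.834 m/s

x² + y² = 13²
2x·dx/dt + 2y·dy/dt = 0
dy/dt = -x/y · dx/dt = -7/(2√30) · 6 = -7√30/10 m/s
The top is descending at 7√30/10 ≈ 3.834 m/s.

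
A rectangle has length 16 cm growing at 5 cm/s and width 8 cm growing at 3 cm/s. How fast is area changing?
88 cm²/s

A = lw
dA/dt = w·dl/dt + l·dw/dt = 8·5 + 16·3 = 88 cm²/s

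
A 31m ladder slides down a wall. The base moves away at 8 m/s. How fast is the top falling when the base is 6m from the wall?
48√37/185 ≈ 1.578 m/s

x² + y² = 31²
2x·dx/dt + 2y·dy/dt = 0
dy/dt = -x/y · dx/dt = -6/(5√37) · 8 = -48√37/185 m/s
The top is descending at 48√37/185 ≈ 1.578 m/s.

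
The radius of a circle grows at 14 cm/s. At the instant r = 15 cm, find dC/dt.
28π cm/s

C = 2πr
dC/dt = 2π · dr/dt = 2π · 14 = 28π cm/s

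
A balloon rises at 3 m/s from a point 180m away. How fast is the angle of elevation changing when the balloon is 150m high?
0.009836 rad/s

tan(θ) = y/180
sec²(θ) · dθ/dt = (1/180) · dy/dt
dθ/dt = cos²(θ)/180 · 3 = 180/(180² + 150²) · 3
dθ/dt = 0.009836 rad/s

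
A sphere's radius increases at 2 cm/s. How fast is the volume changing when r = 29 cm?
6728π cm³/s

V = (4/3)πr³
dV/dt = dV/dr · dr/dt = 4πr² · 2
At r = 29: dV/dt = 6728π cm³/s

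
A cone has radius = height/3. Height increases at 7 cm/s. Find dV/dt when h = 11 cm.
847π/9 cm³/s

V = (1/3)π(h/3)²h = πh³/27
dV/dt = πh²/9 · 7
At h = 11: dV/dt = 847π/9 cm³/s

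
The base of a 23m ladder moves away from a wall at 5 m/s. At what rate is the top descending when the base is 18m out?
18√205/41 ≈ 6.286 m/s

x² + y² = 23²
2x·dx/dt + 2y·dy/dt = 0
dy/dt = -x/y · dx/dt = -18/√205 · 5 = -18√205/41 m/s
The top is descending at 18√205/41 ≈ 6.286 m/s.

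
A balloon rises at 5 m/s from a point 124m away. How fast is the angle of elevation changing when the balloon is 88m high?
0.026817 rad/s

tan(θ) = y/124
sec²(θ) · dθ/dt = (1/124) · dy/dt
dθ/dt = cos²(θ)/124 · 5 = 124/(124² + 88²) · 5
dθ/dt = 0.026817 rad/s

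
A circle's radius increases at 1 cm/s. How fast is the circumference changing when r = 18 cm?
2π cm/s

C = 2πr
dC/dt = 2π · dr/dt = 2π · 1 = 2π cm/s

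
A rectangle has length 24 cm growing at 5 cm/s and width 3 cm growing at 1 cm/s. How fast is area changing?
39 cm²/s

A = lw
dA/dt = w·dl/dt + l·dw/dt = 3·5 + 24·1 = 39 cm²/s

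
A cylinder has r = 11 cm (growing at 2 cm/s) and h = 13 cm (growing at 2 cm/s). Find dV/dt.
814π cm³/s

V = πr²h
dV/dt = 2πrh·dr/dt + πr²·dh/dt
= 2π(11)(13)(2) + π(11)²(2)
= 814π cm³/s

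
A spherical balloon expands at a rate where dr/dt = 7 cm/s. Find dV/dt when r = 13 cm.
4732π cm³/s

V = (4/3)πr³
dV/dt = dV/dr · dr/dt = 4πr² · 7
At r = 13: dV/dt = 4732π cm³/s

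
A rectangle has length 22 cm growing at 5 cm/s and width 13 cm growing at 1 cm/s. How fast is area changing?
87 cm²/s

A = lw
dA/dt = w·dl/dt + l·dw/dt = 13·5 + 22·1 = 87 cm²/s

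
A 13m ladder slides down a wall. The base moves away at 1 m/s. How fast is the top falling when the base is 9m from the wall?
9√22/44 ≈ 0.9594 m/s

x² + y² = 13²
2x·dx/dt + 2y·dy/dt = 0
dy/dt = -x/y · dx/dt = -9/(2√22) · 1 = -9√22/44 m/s
The top is descending at 9√22/44 ≈ 0.9594 m/s.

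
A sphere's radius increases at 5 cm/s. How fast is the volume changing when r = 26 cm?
13520π cm³/s

V = (4/3)πr³
dV/dt = dV/dr · dr/dt = 4πr² · 5
At r = 26: dV/dt = 13520π cm³/s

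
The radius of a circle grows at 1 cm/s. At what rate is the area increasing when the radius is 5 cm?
10π cm²/s

A = πr²
dA/dt = 2πr · dr/dt = 2π(5)(1) = 10π cm²/s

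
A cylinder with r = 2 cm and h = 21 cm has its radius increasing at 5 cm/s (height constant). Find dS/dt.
250π cm²/s

S = 2πrh + 2πr² (lateral + bases)
dS/dt = (2πh + 4πr)·dr/dt = (2π·21 + 4π·2)·5
= 250π cm²/s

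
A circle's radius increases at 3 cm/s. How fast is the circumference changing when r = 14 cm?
6π cm/s

C = 2πr
dC/dt = 2π · dr/dt = 2π · 3 = 6π cm/s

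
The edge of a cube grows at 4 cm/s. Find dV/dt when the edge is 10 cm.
1200 cm³/s

V = s³
dV/dt = 3s² · ds/dt = 3·10²·4 = 1200 cm³/s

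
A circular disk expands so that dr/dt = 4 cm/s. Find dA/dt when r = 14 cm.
112π cm²/s

A = πr²
dA/dt = 2πr · dr/dt = 2π(14)(4) = 112π cm²/s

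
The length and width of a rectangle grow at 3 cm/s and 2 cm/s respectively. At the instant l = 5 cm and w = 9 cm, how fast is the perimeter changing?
10 cm/s

P = 2(l + w)
dP/dt = 2(dl/dt + dw/dt) = 2(3 + 2) = 10 cm/s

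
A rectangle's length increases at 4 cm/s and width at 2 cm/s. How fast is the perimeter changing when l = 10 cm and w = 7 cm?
12 cm/s

P = 2(l + w)
dP/dt = 2(dl/dt + dw/dt) = 2(4 + 2) = 12 cm/s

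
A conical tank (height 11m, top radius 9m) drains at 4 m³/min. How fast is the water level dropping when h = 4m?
121/(324π) ≈ 0.1189 m/min

r/h = 9/11, so r = (9/11)h
V = (1/3)πr²h = (1/3)π((9/11)h)²h = (27/121)πh³
dV/dh = (81/121)πh²
dh/dt = (dV/dt)/(dV/dh) = -4/((81/121)π·4²) = -121/(324π) m/min
The level is dropping at 121/(324π) ≈ 0.1189 m/min.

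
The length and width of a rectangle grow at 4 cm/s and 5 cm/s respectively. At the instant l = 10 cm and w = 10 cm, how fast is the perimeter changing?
18 cm/s

P = 2(l + w)
dP/dt = 2(dl/dt + dw/dt) = 2(4 + 5) = 18 cm/s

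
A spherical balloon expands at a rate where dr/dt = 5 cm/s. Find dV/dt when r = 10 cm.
2000π cm³/s

V = (4/3)πr³
dV/dt = dV/dr · dr/dt = 4πr² · 5
At r = 10: dV/dt = 2000π cm³/s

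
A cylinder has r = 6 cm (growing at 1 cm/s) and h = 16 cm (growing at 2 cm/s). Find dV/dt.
264π cm³/s

V = πr²h
dV/dt = 2πrh·dr/dt + πr²·dh/dt
= 2π(6)(16)(1) + π(6)²(2)
= 264π cm³/s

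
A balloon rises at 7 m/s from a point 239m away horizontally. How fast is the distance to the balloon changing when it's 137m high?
959√75890/75890 ≈ 3.481 m/s

z² = 239² + y²
z = √(239² + 137²) = √75890
dz/dt = y/z · dy/dt = 137/√75890 · 7 = 959√75890/75890 ≈ 3.481 m/s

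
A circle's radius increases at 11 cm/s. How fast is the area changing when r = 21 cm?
462π cm²/s

A = πr²
dA/dt = 2πr · dr/dt = 2π(21)(11) = 462π cm²/s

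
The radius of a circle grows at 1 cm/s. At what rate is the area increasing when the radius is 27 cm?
54π cm²/s

A = πr²
dA/dt = 2πr · dr/dt = 2π(27)(1) = 54π cm²/s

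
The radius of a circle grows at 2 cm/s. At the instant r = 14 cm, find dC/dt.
4π cm/s

C = 2πr
dC/dt = 2π · dr/dt = 2π · 2 = 4π cm/s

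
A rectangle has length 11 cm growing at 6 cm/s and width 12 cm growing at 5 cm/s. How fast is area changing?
127 cm²/s

A = lw
dA/dt = w·dl/dt + l·dw/dt = 12·6 + 11·5 = 127 cm²/s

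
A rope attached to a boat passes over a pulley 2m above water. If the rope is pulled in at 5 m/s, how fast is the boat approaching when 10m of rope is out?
25√6/12 ≈ 5.103 m/s

rope² = x² + 2²
x = √(10² - 2²) = 4√6
dx/dt = (rope/x) · d(rope)/dt = (10/(4√6)) · (-5) = -25√6/12 m/s
The boat approaches at 25√6/12 ≈ 5.103 m/s.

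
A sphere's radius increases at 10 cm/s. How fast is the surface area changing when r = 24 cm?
1920π cm²/s

S = 4πr²
dS/dt = dS/dr · dr/dt = 8πr · 10
At r = 24: dS/dt = 1920π cm²/s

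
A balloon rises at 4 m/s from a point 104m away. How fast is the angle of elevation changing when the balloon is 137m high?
0.014061 rad/s

tan(θ) = y/104
sec²(θ) · dθ/dt = (1/104) · dy/dt
dθ/dt = cos²(θ)/104 · 4 = 104/(104² + 137²) · 4
dθ/dt = 0.014061 rad/s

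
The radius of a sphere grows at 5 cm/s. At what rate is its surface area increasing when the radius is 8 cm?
320π cm²/s

S = 4πr²
dS/dt = dS/dr · dr/dt = 8πr · 5
At r = 8: dS/dt = 320π cm²/s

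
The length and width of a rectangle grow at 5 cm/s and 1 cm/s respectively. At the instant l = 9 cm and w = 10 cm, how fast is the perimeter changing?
12 cm/s

P = 2(l + w)
dP/dt = 2(dl/dt + dw/dt) = 2(5 + 1) = 12 cm/s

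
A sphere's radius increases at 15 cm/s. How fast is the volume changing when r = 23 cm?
31740π cm³/s

V = (4/3)πr³
dV/dt = dV/dr · dr/dt = 4πr² · 15
At r = 23: dV/dt = 31740π cm³/s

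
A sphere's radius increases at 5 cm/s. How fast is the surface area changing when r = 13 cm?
520π cm²/s

S = 4πr²
dS/dt = dS/dr · dr/dt = 8πr · 5
At r = 13: dS/dt = 520π cm²/s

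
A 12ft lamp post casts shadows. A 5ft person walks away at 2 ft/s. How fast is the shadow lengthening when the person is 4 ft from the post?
10/7 ft/s

By similar triangles: 12/(x+s) = 5/s
Solving: s = 5x/7
ds/dt = 5/7 · dx/dt = 5/7 · 2 = 10/7 ft/s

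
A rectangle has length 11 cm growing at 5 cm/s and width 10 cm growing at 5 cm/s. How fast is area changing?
105 cm²/s

A = lw
dA/dt = w·dl/dt + l·dw/dt = 10·5 + 11·5 = 105 cm²/s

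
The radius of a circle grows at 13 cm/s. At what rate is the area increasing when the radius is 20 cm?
520π cm²/s

A = πr²
dA/dt = 2πr · dr/dt = 2π(20)(13) = 520π cm²/s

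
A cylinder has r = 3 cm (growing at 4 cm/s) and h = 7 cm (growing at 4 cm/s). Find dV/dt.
204π cm³/s

V = πr²h
dV/dt = 2πrh·dr/dt + πr²·dh/dt
= 2π(3)(7)(4) + π(3)²(4)
= 204π cm³/s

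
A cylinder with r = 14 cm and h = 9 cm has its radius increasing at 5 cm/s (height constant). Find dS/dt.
370π cm²/s

S = 2πrh + 2πr² (lateral + bases)
dS/dt = (2πh + 4πr)·dr/dt = (2π·9 + 4π·14)·5
= 370π cm²/s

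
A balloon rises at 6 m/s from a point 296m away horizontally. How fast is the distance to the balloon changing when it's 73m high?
438√92945/92945 ≈ 1.437 m/s

z² = 296² + y²
z = √(296² + 73²) = √92945
dz/dt = y/z · dy/dt = 73/√92945 · 6 = 438√92945/92945 ≈ 1.437 m/s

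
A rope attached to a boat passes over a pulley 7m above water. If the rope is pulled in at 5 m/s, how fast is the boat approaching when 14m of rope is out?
10√3/3 ≈ 5.774 m/s

rope² = x² + 7²
x = √(14² - 7²) = 7√3
dx/dt = (rope/x) · d(rope)/dt = (14/(7√3)) · (-5) = -10√3/3 m/s
The boat approaches at 10√3/3 ≈ 5.774 m/s.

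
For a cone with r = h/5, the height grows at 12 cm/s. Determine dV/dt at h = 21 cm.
5292π/25 cm³/s

V = (1/3)π(h/5)²h = πh³/75
dV/dt = πh²/25 · 12
At h = 21: dV/dt = 5292π/25 cm³/s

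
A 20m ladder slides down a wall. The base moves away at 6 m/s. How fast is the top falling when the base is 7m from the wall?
14√39/39 ≈ 2.242 m/s

x² + y² = 20²
2x·dx/dt + 2y·dy/dt = 0
dy/dt = -x/y · dx/dt = -7/(3√39) · 6 = -14√39/39 m/s
The top is descending at 14√39/39 ≈ 2.242 m/s.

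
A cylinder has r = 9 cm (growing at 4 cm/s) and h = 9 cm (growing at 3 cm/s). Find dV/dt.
891π cm³/s

V = πr²h
dV/dt = 2πrh·dr/dt + πr²·dh/dt
= 2π(9)(9)(4) + π(9)²(3)
= 891π cm³/s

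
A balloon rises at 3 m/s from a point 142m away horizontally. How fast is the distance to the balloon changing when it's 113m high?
339√32933/32933 ≈ 1.868 m/s

z² = 142² + y²
z = √(142² + 113²) = √32933
dz/dt = y/z · dy/dt = 113/√32933 · 3 = 339√32933/32933 ≈ 1.868 m/s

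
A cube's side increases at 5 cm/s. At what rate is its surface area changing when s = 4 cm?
240 cm²/s

A = 6s²
dA/dt = 12s · ds/dt = 12·4·5 = 240 cm²/s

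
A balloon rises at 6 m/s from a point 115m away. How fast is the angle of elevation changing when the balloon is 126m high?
0.023711 rad/s

tan(θ) = y/115
sec²(θ) · dθ/dt = (1/115) · dy/dt
dθ/dt = cos²(θ)/115 · 6 = 115/(115² + 126²) · 6
dθ/dt = 0.023711 rad/s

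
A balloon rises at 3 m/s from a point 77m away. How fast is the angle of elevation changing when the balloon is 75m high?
0.019993 rad/s

tan(θ) = y/77
sec²(θ) · dθ/dt = (1/77) · dy/dt
dθ/dt = cos²(θ)/77 · 3 = 77/(77² + 75²) · 3
dθ/dt = 0.019993 rad/s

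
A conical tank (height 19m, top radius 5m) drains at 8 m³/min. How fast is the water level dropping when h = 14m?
722/(1225π) ≈ 0.1876 m/min

r/h = 5/19, so r = (5/19)h
V = (1/3)πr²h = (1/3)π((5/19)h)²h = (25/1083)πh³
dV/dh = (25/361)πh²
dh/dt = (dV/dt)/(dV/dh) = -8/((25/361)π·14²) = -722/(1225π) m/min
The level is dropping at 722/(1225π) ≈ 0.1876 m/min.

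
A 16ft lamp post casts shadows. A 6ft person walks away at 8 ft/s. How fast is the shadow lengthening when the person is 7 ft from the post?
24/5 ft/s

By similar triangles: 16/(x+s) = 6/s
Solving: s = 6x/10
ds/dt = 6/10 · dx/dt = 3/5 · 8 = 24/5 ft/s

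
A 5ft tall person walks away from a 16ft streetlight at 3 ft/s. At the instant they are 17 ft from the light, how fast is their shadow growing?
15/11 ft/s

By similar triangles: 16/(x+s) = 5/s
Solving: s = 5x/11
ds/dt = 5/11 · dx/dt = 5/11 · 3 = 15/11 ft/s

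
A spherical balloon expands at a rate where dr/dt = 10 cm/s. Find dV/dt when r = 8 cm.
2560π cm³/s

V = (4/3)πr³
dV/dt = dV/dr · dr/dt = 4πr² · 10
At r = 8: dV/dt = 2560π cm³/s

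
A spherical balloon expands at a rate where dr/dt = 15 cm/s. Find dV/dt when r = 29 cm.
50460π cm³/s

V = (4/3)πr³
dV/dt = dV/dr · dr/dt = 4πr² · 15
At r = 29: dV/dt = 50460π cm³/s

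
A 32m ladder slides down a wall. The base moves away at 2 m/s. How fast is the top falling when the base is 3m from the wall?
6√1015/1015 ≈ 0.1883 m/s

x² + y² = 32²
2x·dx/dt + 2y·dy/dt = 0
dy/dt = -x/y · dx/dt = -3/√1015 · 2 = -6√1015/1015 m/s
The top is descending at 6√1015/1015 ≈ 0.1883 m/s.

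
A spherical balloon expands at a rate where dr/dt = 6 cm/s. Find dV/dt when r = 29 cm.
20184π cm³/s

V = (4/3)πr³
dV/dt = dV/dr · dr/dt = 4πr² · 6
At r = 29: dV/dt = 20184π cm³/s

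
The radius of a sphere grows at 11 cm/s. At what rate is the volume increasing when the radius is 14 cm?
8624π cm³/s

V = (4/3)πr³
dV/dt = dV/dr · dr/dt = 4πr² · 11
At r = 14: dV/dt = 8624π cm³/s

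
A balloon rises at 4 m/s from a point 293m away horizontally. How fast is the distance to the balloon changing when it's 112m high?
448√98393/98393 ≈ 1.428 m/s

z² = 293² + y²
z = √(293² + 112²) = √98393
dz/dt = y/z · dy/dt = 112/√98393 · 4 = 448√98393/98393 ≈ 1.428 m/s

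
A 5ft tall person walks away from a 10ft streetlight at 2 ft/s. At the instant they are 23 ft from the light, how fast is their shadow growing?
2 ft/s

By similar triangles: 10/(x+s) = 5/s
Solving: s = 5x/5
ds/dt = 5/5 · dx/dt = 1 · 2 = 2 ft/s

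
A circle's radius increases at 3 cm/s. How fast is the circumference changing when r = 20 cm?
6π cm/s

C = 2πr
dC/dt = 2π · dr/dt = 2π · 3 = 6π cm/s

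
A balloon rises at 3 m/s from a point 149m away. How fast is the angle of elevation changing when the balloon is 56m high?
0.017642 rad/s

tan(θ) = y/149
sec²(θ) · dθ/dt = (1/149) · dy/dt
dθ/dt = cos²(θ)/149 · 3 = 149/(149² + 56²) · 3
dθ/dt = 0.017642 rad/s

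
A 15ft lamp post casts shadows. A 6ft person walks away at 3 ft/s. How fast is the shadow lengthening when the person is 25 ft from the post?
2 ft/s

By similar triangles: 15/(x+s) = 6/s
Solving: s = 6x/9
ds/dt = 6/9 · dx/dt = 2/3 · 3 = 2 ft/s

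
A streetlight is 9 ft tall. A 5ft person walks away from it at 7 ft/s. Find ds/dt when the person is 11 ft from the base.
35/4 ft/s

By similar triangles: 9/(x+s) = 5/s
Solving: s = 5x/4
ds/dt = 5/4 · dx/dt = 5/4 · 7 = 35/4 ft/s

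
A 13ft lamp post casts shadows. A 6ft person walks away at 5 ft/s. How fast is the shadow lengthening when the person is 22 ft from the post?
30/7 ft/s

By similar triangles: 13/(x+s) = 6/s
Solving: s = 6x/7
ds/dt = 6/7 · dx/dt = 6/7 · 5 = 30/7 ft/s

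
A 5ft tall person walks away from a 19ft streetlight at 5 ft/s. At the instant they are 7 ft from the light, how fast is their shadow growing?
25/14 ft/s

By similar triangles: 19/(x+s) = 5/s
Solving: s = 5x/14
ds/dt = 5/14 · dx/dt = 5/14 · 5 = 25/14 ft/s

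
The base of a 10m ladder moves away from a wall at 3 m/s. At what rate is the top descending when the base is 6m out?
9/4 = 2.25 m/s

x² + y² = 10²
2x·dx/dt + 2y·dy/dt = 0
dy/dt = -x/y · dx/dt = -6/8 · 3 = -9/4 m/s
The top is descending at 9/4 = 2.25 m/s.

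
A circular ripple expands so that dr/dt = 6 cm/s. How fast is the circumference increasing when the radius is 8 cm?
12π cm/s

C = 2πr
dC/dt = 2π · dr/dt = 2π · 6 = 12π cm/s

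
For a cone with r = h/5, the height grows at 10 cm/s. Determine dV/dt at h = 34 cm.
2312π/5 cm³/s

V = (1/3)π(h/5)²h = πh³/75
dV/dt = πh²/25 · 10
At h = 34: dV/dt = 2312π/5 cm³/s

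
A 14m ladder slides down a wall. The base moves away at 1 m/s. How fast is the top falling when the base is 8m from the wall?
4√33/33 ≈ 0.6963 m/s

x² + y² = 14²
2x·dx/dt + 2y·dy/dt = 0
dy/dt = -x/y · dx/dt = -8/(2√33) · 1 = -4√33/33 m/s
The top is descending at 4√33/33 ≈ 0.6963 m/s.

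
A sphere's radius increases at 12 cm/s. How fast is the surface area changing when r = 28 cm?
2688π cm²/s

S = 4πr²
dS/dt = dS/dr · dr/dt = 8πr · 12
At r = 28: dS/dt = 2688π cm²/s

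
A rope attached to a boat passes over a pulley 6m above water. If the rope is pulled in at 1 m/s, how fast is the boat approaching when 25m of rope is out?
25√589/589 ≈ 1.03 m/s

rope² = x² + 6²
x = √(25² - 6²) = √589
dx/dt = (rope/x) · d(rope)/dt = (25/√589) · (-1) = -25√589/589 m/s
The boat approaches at 25√589/589 ≈ 1.03 m/s.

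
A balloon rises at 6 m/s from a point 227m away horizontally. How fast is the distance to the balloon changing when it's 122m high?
732√66413/66413 ≈ 2.84 m/s

z² = 227² + y²
z = √(227² + 122²) = √66413
dz/dt = y/z · dy/dt = 122/√66413 · 6 = 732√66413/66413 ≈ 2.84 m/s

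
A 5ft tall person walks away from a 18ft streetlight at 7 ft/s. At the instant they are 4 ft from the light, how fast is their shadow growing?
35/13 ft/s

By similar triangles: 18/(x+s) = 5/s
Solving: s = 5x/13
ds/dt = 5/13 · dx/dt = 5/13 · 7 = 35/13 ft/s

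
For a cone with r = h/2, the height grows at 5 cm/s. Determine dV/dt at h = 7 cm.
245π/4 cm³/s

V = (1/3)π(h/2)²h = πh³/12
dV/dt = πh²/4 · 5
At h = 7: dV/dt = 245π/4 cm³/s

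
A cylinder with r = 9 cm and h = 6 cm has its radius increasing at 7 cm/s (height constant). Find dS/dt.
336π cm²/s

S = 2πrh + 2πr² (lateral + bases)
dS/dt = (2πh + 4πr)·dr/dt = (2π·6 + 4π·9)·7
= 336π cm²/s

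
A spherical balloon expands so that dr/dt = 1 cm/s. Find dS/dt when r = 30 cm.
240π cm²/s

S = 4πr²
dS/dt = dS/dr · dr/dt = 8πr · 1
At r = 30: dS/dt = 240π cm²/s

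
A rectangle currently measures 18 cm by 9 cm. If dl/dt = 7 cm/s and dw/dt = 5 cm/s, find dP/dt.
24 cm/s

P = 2(l + w)
dP/dt = 2(dl/dt + dw/dt) = 2(7 + 5) = 24 cm/s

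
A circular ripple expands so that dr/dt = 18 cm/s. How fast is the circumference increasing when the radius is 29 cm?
36π cm/s

C = 2πr
dC/dt = 2π · dr/dt = 2π · 18 = 36π cm/s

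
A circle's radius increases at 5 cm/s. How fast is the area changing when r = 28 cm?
280π cm²/s

A = πr²
dA/dt = 2πr · dr/dt = 2π(28)(5) = 280π cm²/s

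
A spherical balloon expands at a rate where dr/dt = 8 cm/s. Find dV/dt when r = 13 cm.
5408π cm³/s

V = (4/3)πr³
dV/dt = dV/dr · dr/dt = 4πr² · 8
At r = 13: dV/dt = 5408π cm³/s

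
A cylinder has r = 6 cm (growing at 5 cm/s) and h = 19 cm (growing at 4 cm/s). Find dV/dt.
1284π cm³/s

V = πr²h
dV/dt = 2πrh·dr/dt + πr²·dh/dt
= 2π(6)(19)(5) + π(6)²(4)
= 1284π cm³/s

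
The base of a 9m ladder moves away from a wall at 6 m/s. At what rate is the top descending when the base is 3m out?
3√2/2 ≈ 2.121 m/s

x² + y² = 9²
2x·dx/dt + 2y·dy/dt = 0
dy/dt = -x/y · dx/dt = -3/(6√2) · 6 = -3√2/2 m/s
The top is descending at 3√2/2 ≈ 2.121 m/s.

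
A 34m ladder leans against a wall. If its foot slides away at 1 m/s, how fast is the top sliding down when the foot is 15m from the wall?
15√19/133 ≈ 0.4916 m/s

x² + y² = 34²
2x·dx/dt + 2y·dy/dt = 0
dy/dt = -x/y · dx/dt = -15/(7√19) · 1 = -15√19/133 m/s
The top is descending at 15√19/133 ≈ 0.4916 m/s.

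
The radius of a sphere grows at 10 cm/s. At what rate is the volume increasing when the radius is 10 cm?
4000π cm³/s

V = (4/3)πr³
dV/dt = dV/dr · dr/dt = 4πr² · 10
At r = 10: dV/dt = 4000π cm³/s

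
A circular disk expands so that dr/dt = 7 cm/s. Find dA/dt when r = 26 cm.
364π cm²/s

A = πr²
dA/dt = 2πr · dr/dt = 2π(26)(7) = 364π cm²/s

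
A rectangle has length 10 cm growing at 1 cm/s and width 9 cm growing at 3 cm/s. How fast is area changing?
39 cm²/s

A = lw
dA/dt = w·dl/dt + l·dw/dt = 9·1 + 10·3 = 39 cm²/s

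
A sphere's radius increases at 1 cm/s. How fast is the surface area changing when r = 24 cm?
192π cm²/s

S = 4πr²
dS/dt = dS/dr · dr/dt = 8πr · 1
At r = 24: dS/dt = 192π cm²/s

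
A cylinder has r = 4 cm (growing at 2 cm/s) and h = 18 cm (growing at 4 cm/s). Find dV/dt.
352π cm³/s

V = πr²h
dV/dt = 2πrh·dr/dt + πr²·dh/dt
= 2π(4)(18)(2) + π(4)²(4)
= 352π cm³/s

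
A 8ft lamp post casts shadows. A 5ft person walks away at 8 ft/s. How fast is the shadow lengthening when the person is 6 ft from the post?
40/3 ft/s

By similar triangles: 8/(x+s) = 5/s
Solving: s = 5x/3
ds/dt = 5/3 · dx/dt = 5/3 · 8 = 40/3 ft/s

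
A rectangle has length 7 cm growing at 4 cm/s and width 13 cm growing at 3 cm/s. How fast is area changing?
73 cm²/s

A = lw
dA/dt = w·dl/dt + l·dw/dt = 13·4 + 7·3 = 73 cm²/s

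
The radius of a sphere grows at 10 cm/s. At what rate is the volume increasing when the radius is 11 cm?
4840π cm³/s

V = (4/3)πr³
dV/dt = dV/dr · dr/dt = 4πr² · 10
At r = 11: dV/dt = 4840π cm³/s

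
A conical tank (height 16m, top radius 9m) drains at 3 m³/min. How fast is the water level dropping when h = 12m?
16/(243π) ≈ 0.02096 m/min

r/h = 9/16, so r = (9/16)h
V = (1/3)πr²h = (1/3)π((9/16)h)²h = (27/256)πh³
dV/dh = (81/256)πh²
dh/dt = (dV/dt)/(dV/dh) = -3/((81/256)π·12²) = -16/(243π) m/min
The level is dropping at 16/(243π) ≈ 0.02096 m/min.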